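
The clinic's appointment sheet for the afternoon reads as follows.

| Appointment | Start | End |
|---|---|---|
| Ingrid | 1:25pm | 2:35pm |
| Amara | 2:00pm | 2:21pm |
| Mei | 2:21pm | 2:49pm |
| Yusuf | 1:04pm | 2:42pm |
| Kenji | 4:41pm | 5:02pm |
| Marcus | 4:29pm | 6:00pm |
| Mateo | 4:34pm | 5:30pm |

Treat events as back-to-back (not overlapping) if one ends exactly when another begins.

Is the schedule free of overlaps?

Sorted by start: Yusuf, Ingrid, Amara, Mei, Marcus, Mateo, Kenji.
Ingrid starts before Yusuf ends → Yusuf and Ingrid overlap.
That's a conflict, so the schedule is not conflict-free.

No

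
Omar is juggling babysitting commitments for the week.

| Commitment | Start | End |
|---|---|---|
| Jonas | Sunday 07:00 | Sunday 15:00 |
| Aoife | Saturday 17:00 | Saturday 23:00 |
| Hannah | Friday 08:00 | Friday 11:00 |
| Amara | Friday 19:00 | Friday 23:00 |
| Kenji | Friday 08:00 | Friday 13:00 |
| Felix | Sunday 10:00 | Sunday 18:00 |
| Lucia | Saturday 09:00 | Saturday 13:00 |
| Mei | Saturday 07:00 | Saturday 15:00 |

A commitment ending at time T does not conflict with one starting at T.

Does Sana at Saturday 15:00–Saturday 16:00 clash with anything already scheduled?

No — it doesn't clash with anything

Kenji: ends Friday 13:00 at or before Sana starts Saturday 15:00 → clear.
Hannah: ends Friday 11:00 at or before Sana starts Saturday 15:00 → clear.
Amara: ends Friday 23:00 at or before Sana starts Saturday 15:00 → clear.
Mei: ends Saturday 15:00 at or before Sana starts Saturday 15:00 → clear.
Lucia: ends Saturday 13:00 at or before Sana starts Saturday 15:00 → clear.
Aoife: starts Saturday 17:00 at or after Sana ends Saturday 16:00 → clear.
Jonas: starts Sunday 07:00 at or after Sana ends Saturday 16:00 → clear.
Felix: starts Sunday 10:00 at or after Sana ends Saturday 16:00 → clear.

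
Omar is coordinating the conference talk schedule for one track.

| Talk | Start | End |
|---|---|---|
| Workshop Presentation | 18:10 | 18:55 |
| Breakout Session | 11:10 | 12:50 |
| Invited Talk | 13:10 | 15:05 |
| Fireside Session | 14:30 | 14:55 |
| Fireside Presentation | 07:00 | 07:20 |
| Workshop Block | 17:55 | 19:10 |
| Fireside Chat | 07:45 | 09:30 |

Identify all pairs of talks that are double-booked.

Sorted by start: Fireside Presentation, Fireside Chat, Breakout Session, Invited Talk, Fireside Session, Workshop Block, Workshop Presentation.
Fireside Chat starts after Fireside Presentation ends, so nothing later overlaps Fireside Presentation either.
Breakout Session starts after Fireside Chat ends, so nothing later overlaps Fireside Chat either.
Invited Talk starts after Breakout Session ends, so nothing later overlaps Breakout Session either.
Fireside Session starts before Invited Talk ends → Invited Talk and Fireside Session overlap.
Workshop Block starts after Invited Talk ends, so nothing later overlaps Invited Talk either.
Workshop Block starts after Fireside Session ends, so nothing later overlaps Fireside Session either.
Workshop Presentation starts before Workshop Block ends → Workshop Block and Workshop Presentation overlap.

Fireside Session & Invited Talk, Workshop Block & Workshop Presentation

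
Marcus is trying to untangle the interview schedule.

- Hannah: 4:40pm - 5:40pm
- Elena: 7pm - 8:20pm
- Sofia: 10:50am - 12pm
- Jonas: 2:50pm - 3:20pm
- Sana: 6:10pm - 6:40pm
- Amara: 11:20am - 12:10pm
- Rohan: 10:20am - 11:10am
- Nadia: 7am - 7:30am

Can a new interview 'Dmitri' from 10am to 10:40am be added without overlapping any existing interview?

No — it overlaps Rohan

Nadia: ends 7:30am at or before Dmitri starts 10am → clear.
Rohan: starts 10:20am before Dmitri ends 10:40am, and ends 11:10am after Dmitri starts 10am → overlap.
Sofia: starts 10:50am at or after Dmitri ends 10:40am → clear.
Amara: starts 11:20am at or after Dmitri ends 10:40am → clear.
Jonas: starts 2:50pm at or after Dmitri ends 10:40am → clear.
Hannah: starts 4:40pm at or after Dmitri ends 10:40am → clear.
Sana: starts 6:10pm at or after Dmitri ends 10:40am → clear.
Elena: starts 7pm at or after Dmitri ends 10:40am → clear.
Dmitri overlaps Rohan.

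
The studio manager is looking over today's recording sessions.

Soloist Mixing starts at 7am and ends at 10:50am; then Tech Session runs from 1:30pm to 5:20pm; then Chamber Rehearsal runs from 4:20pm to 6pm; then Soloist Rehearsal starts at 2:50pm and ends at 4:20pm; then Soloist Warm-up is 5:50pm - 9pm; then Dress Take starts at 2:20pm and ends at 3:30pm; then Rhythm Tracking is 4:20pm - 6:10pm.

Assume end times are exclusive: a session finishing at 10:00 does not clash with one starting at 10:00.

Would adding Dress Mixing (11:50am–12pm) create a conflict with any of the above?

Soloist Mixing: ends 10:50am at or before Dress Mixing starts 11:50am → clear.
Tech Session: starts 1:30pm at or after Dress Mixing ends 12pm → clear.
Dress Take: starts 2:20pm at or after Dress Mixing ends 12pm → clear.
Soloist Rehearsal: starts 2:50pm at or after Dress Mixing ends 12pm → clear.
Rhythm Tracking: starts 4:20pm at or after Dress Mixing ends 12pm → clear.
Chamber Rehearsal: starts 4:20pm at or after Dress Mixing ends 12pm → clear.
Soloist Warm-up: starts 5:50pm at or after Dress Mixing ends 12pm → clear.

No — it doesn't clash with anything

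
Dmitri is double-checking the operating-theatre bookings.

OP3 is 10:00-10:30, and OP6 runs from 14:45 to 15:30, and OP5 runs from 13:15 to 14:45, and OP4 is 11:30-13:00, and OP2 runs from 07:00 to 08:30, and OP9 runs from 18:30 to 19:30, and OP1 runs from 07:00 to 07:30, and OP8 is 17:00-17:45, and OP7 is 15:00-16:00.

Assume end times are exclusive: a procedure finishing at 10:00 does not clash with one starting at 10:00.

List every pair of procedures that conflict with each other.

OP1 & OP2, OP6 & OP7

Sorted by start: OP1, OP2, OP3, OP4, OP5, OP6, OP7, OP8, OP9.
OP2 starts before OP1 ends → OP1 and OP2 overlap.
OP3 starts after OP1 ends — done with OP1.
OP3 starts after OP2 ends — done with OP2.
OP4 starts after OP3 ends — done with OP3.
OP5 starts after OP4 ends — done with OP4.
OP6 starts exactly when OP5 ends (back-to-back, no overlap) — done with OP5.
OP7 starts before OP6 ends → OP6 and OP7 overlap.
OP8 starts after OP6 ends — done with OP6.
OP8 starts after OP7 ends — done with OP7.
OP9 starts after OP8 ends.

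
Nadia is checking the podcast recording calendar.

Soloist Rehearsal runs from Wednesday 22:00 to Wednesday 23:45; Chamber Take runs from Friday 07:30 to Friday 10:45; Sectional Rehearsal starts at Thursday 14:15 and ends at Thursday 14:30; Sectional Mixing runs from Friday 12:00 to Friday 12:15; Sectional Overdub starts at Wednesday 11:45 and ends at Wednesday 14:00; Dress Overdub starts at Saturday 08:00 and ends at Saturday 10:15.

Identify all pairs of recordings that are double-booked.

none

Sorted by start: Sectional Overdub, Soloist Rehearsal, Sectional Rehearsal, Chamber Take, Sectional Mixing, Dress Overdub.
Soloist Rehearsal starts after Sectional Overdub ends, so Sectional Overdub has no further overlaps.
Sectional Rehearsal starts after Soloist Rehearsal ends, so Soloist Rehearsal has no further overlaps.
Chamber Take starts after Sectional Rehearsal ends, so Sectional Rehearsal has no further overlaps.
Sectional Mixing starts after Chamber Take ends, so Chamber Take has no further overlaps.
Dress Overdub starts after Sectional Mixing ends.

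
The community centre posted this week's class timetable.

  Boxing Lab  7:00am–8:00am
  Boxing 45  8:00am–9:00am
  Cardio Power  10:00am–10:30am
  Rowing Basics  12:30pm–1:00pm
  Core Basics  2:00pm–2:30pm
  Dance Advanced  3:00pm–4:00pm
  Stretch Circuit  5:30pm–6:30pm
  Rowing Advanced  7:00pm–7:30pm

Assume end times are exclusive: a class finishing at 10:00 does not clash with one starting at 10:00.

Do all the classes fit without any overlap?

Yes

Two intervals overlap when each starts before the other ends.
Sorted by start: Boxing Lab, Boxing 45, Cardio Power, Rowing Basics, Core Basics, Dance Advanced, Stretch Circuit, Rowing Advanced.
Boxing 45 starts exactly when Boxing Lab ends (back-to-back, no overlap), so Boxing Lab has no further overlaps.
Cardio Power starts after Boxing 45 ends, so Boxing 45 has no further overlaps.
Rowing Basics starts after Cardio Power ends, so Cardio Power has no further overlaps.
Core Basics starts after Rowing Basics ends, so Rowing Basics has no further overlaps.
Dance Advanced starts after Core Basics ends, so Core Basics has no further overlaps.
Stretch Circuit starts after Dance Advanced ends, so Dance Advanced has no further overlaps.
Rowing Advanced starts after Stretch Circuit ends.
Every pair is clear; the schedule has no overlaps.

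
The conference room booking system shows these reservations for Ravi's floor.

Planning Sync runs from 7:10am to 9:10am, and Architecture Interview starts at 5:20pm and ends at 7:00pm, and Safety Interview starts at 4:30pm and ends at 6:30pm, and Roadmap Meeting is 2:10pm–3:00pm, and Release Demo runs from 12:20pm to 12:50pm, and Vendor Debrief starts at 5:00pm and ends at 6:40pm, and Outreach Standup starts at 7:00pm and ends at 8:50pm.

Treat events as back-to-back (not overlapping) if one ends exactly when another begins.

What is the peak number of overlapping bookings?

Walk through starts and ends in time order (an end at T is processed before a start at T):
7:10am start Planning Sync → 1
9:10am end Planning Sync → 0
12:20pm start Release Demo → 1
12:50pm end Release Demo → 0
2:10pm start Roadmap Meeting → 1
3:00pm end Roadmap Meeting → 0
4:30pm start Safety Interview → 1
5:00pm start Vendor Debrief → 2
5:20pm start Architecture Interview → 3
6:30pm end Safety Interview → 2
6:40pm end Vendor Debrief → 1
7:00pm end Architecture Interview → 0
7:00pm start Outreach Standup → 1
8:50pm end Outreach Standup → 0
Peak is 3, at 5:20pm (Architecture Interview, Safety Interview, Vendor Debrief).

3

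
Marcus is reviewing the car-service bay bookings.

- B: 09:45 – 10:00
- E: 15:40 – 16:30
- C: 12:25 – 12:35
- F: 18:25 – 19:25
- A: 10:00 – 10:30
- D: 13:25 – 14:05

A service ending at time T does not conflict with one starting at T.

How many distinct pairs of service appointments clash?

Check each pair: they overlap iff neither finishes before the other starts.
Sorted by start: B, A, C, D, E, F.
A starts exactly when B ends (back-to-back, no overlap) — done with B.
C starts after A ends — done with A.
D starts after C ends — done with C.
E starts after D ends — done with D.
F starts after E ends.
No pair overlaps.

0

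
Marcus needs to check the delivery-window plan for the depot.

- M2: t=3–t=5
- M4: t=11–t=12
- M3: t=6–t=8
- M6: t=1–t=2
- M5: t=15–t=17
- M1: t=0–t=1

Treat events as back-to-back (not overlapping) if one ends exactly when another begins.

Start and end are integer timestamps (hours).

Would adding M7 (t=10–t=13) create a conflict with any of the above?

Yes — it overlaps M4

M1: ends t=1 at or before M7 starts t=10 → clear.
M6: ends t=2 at or before M7 starts t=10 → clear.
M2: ends t=5 at or before M7 starts t=10 → clear.
M3: ends t=8 at or before M7 starts t=10 → clear.
M4: starts t=11 before M7 ends t=13, and ends t=12 after M7 starts t=10 → overlap.
M5: starts t=15 at or after M7 ends t=13 → clear.
M7 overlaps M4.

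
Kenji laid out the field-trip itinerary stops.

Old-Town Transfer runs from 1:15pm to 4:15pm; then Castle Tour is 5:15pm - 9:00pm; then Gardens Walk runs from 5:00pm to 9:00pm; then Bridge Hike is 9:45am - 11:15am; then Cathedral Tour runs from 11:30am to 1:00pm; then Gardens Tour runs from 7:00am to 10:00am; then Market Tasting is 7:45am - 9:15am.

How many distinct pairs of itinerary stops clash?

Two intervals overlap when each starts before the other ends.
Sorted by start: Gardens Tour, Market Tasting, Bridge Hike, Cathedral Tour, Old-Town Transfer, Gardens Walk, Castle Tour.
Market Tasting starts before Gardens Tour ends → Gardens Tour and Market Tasting overlap.
Bridge Hike starts before Gardens Tour ends → Gardens Tour and Bridge Hike overlap.
Cathedral Tour starts after Gardens Tour ends; Gardens Tour is clear from here.
Bridge Hike starts after Market Tasting ends; Market Tasting is clear from here.
Cathedral Tour starts after Bridge Hike ends; Bridge Hike is clear from here.
Old-Town Transfer starts after Cathedral Tour ends; Cathedral Tour is clear from here.
Gardens Walk starts after Old-Town Transfer ends; Old-Town Transfer is clear from here.
Castle Tour starts before Gardens Walk ends → Gardens Walk and Castle Tour overlap.
Overlapping pairs: Bridge Hike & Gardens Tour, Castle Tour & Gardens Walk, Gardens Tour & Market Tasting — 3 in total.

3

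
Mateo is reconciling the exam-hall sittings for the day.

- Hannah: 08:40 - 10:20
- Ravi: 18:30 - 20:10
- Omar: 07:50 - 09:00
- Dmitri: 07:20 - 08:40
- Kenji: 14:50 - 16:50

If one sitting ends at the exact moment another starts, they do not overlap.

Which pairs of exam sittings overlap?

Two intervals overlap when each starts before the other ends.
Sorted by start: Dmitri, Omar, Hannah, Kenji, Ravi.
Omar starts before Dmitri ends → Dmitri and Omar overlap.
Hannah starts exactly when Dmitri ends (back-to-back, no overlap) — done with Dmitri.
Hannah starts before Omar ends → Omar and Hannah overlap.
Kenji starts after Omar ends — done with Omar.
Kenji starts after Hannah ends — done with Hannah.
Ravi starts after Kenji ends.

Dmitri & Omar, Hannah & Omar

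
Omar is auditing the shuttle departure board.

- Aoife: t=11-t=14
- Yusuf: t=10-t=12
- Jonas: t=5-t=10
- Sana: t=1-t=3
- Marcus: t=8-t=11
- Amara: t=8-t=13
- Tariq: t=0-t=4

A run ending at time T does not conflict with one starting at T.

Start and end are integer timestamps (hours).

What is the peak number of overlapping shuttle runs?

3

Sort all start/end points and keep a running count:
t=0 start Tariq → 1
t=1 start Sana → 2
t=3 end Sana → 1
t=4 end Tariq → 0
t=5 start Jonas → 1
t=8 start Amara → 2
t=8 start Marcus → 3
t=10 end Jonas → 2
t=10 start Yusuf → 3
t=11 end Marcus → 2
t=11 start Aoife → 3
t=12 end Yusuf → 2
t=13 end Amara → 1
t=14 end Aoife → 0
Peak is 3, at t=8 (Amara, Jonas, Marcus).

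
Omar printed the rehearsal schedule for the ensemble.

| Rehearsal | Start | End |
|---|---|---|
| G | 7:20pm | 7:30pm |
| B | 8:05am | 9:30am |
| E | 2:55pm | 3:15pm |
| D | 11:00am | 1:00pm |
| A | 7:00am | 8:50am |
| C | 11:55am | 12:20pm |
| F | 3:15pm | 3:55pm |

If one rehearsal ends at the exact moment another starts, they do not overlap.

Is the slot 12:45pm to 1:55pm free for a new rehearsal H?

A: ends 8:50am at or before H starts 12:45pm → clear.
B: ends 9:30am at or before H starts 12:45pm → clear.
D: starts 11:00am before H ends 1:55pm, and ends 1:00pm after H starts 12:45pm → overlap.
C: ends 12:20pm at or before H starts 12:45pm → clear.
E: starts 2:55pm at or after H ends 1:55pm → clear.
F: starts 3:15pm at or after H ends 1:55pm → clear.
G: starts 7:20pm at or after H ends 1:55pm → clear.
H overlaps D.

No — it overlaps D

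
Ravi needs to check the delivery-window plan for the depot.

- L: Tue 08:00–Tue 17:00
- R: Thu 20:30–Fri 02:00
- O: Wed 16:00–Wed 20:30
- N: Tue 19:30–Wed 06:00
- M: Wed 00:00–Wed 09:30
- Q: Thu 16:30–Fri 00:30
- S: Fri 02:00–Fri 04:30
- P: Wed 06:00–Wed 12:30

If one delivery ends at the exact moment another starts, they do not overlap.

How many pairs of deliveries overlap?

3

Check each pair: they overlap iff neither finishes before the other starts.
Sorted by start: L, N, M, P, O, Q, R, S.
N starts after L ends, so L has no further overlaps.
M starts before N ends → N and M overlap.
P starts exactly when N ends (back-to-back, no overlap), so N has no further overlaps.
P starts before M ends → M and P overlap.
O starts after M ends, so M has no further overlaps.
O starts after P ends, so P has no further overlaps.
Q starts after O ends, so O has no further overlaps.
R starts before Q ends → Q and R overlap.
S starts after Q ends.
S starts exactly when R ends (back-to-back, no overlap).
Overlapping pairs: M & N, M & P, Q & R — 3 in total.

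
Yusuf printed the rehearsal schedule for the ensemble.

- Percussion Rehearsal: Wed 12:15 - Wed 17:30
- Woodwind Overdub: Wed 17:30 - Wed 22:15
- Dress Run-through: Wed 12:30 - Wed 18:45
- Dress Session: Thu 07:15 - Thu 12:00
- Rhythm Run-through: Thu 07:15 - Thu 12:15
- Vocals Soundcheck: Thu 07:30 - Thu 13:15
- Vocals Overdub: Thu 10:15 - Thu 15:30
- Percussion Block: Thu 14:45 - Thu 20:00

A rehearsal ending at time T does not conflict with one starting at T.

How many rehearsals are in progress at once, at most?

Sweep the timeline, counting +1 at each start and −1 at each end (ends before starts at a tie):
Wed 12:15 start Percussion Rehearsal → 1
Wed 12:30 start Dress Run-through → 2
Wed 17:30 end Percussion Rehearsal → 1
Wed 17:30 start Woodwind Overdub → 2
Wed 18:45 end Dress Run-through → 1
Wed 22:15 end Woodwind Overdub → 0
Thu 07:15 start Dress Session → 1
Thu 07:15 start Rhythm Run-through → 2
Thu 07:30 start Vocals Soundcheck → 3
Thu 10:15 start Vocals Overdub → 4
Thu 12:00 end Dress Session → 3
Thu 12:15 end Rhythm Run-through → 2
Thu 13:15 end Vocals Soundcheck → 1
Thu 14:45 start Percussion Block → 2
Thu 15:30 end Vocals Overdub → 1
Thu 20:00 end Percussion Block → 0
Peak is 4, at Thu 10:15 (Dress Session, Rhythm Run-through, Vocals Overdub, Vocals Soundcheck).

4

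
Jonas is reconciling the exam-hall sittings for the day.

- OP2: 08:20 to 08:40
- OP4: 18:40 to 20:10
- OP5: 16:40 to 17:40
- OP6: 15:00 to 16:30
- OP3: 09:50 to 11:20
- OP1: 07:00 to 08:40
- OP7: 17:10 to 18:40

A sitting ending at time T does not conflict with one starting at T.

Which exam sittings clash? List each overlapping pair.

Check each pair: they overlap iff neither finishes before the other starts.
Sorted by start: OP1, OP2, OP3, OP6, OP5, OP7, OP4.
OP2 starts before OP1 ends → OP1 and OP2 overlap.
OP3 starts after OP1 ends — done with OP1.
OP3 starts after OP2 ends — done with OP2.
OP6 starts after OP3 ends — done with OP3.
OP5 starts after OP6 ends — done with OP6.
OP7 starts before OP5 ends → OP5 and OP7 overlap.
OP4 starts after OP5 ends.
OP4 starts exactly when OP7 ends (back-to-back, no overlap).

OP1 & OP2, OP5 & OP7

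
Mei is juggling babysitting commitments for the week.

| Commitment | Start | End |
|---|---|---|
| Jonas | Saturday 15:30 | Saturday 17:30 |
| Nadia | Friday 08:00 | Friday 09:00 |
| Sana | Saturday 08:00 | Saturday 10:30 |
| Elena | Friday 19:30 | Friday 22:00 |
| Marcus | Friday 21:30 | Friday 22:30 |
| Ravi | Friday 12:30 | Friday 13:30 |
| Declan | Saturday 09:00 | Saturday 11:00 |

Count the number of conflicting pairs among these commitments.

2

Sorted by start: Nadia, Ravi, Elena, Marcus, Sana, Declan, Jonas.
Ravi starts after Nadia ends — done with Nadia.
Elena starts after Ravi ends — done with Ravi.
Marcus starts before Elena ends → Elena and Marcus overlap.
Sana starts after Elena ends — done with Elena.
Sana starts after Marcus ends — done with Marcus.
Declan starts before Sana ends → Sana and Declan overlap.
Jonas starts after Sana ends.
Jonas starts after Declan ends.
Overlapping pairs: Declan & Sana, Elena & Marcus — 2 in total.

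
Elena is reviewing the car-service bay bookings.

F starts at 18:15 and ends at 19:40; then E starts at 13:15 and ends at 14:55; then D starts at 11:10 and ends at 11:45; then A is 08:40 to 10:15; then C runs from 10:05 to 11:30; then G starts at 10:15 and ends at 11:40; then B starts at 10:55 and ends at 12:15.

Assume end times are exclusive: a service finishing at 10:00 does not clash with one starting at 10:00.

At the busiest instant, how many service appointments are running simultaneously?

4

Sort all start/end points and keep a running count:
08:40 start A → 1
10:05 start C → 2
10:15 end A → 1
10:15 start G → 2
10:55 start B → 3
11:10 start D → 4
11:30 end C → 3
11:40 end G → 2
11:45 end D → 1
12:15 end B → 0
13:15 start E → 1
14:55 end E → 0
18:15 start F → 1
19:40 end F → 0
Peak is 4, at 11:10 (B, C, D, G).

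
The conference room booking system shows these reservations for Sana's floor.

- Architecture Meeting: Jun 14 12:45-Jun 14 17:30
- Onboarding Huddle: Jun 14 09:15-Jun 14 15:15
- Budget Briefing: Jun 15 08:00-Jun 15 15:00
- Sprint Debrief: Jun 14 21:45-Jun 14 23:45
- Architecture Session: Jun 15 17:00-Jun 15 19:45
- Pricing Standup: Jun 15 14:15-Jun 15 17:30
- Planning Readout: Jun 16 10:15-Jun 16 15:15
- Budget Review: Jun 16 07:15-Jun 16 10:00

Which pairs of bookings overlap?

Two intervals overlap when each starts before the other ends.
Sorted by start: Onboarding Huddle, Architecture Meeting, Sprint Debrief, Budget Briefing, Pricing Standup, Architecture Session, Budget Review, Planning Readout.
Architecture Meeting starts before Onboarding Huddle ends → Onboarding Huddle and Architecture Meeting overlap.
Sprint Debrief starts after Onboarding Huddle ends; Onboarding Huddle is clear from here.
Sprint Debrief starts after Architecture Meeting ends; Architecture Meeting is clear from here.
Budget Briefing starts after Sprint Debrief ends; Sprint Debrief is clear from here.
Pricing Standup starts before Budget Briefing ends → Budget Briefing and Pricing Standup overlap.
Architecture Session starts after Budget Briefing ends; Budget Briefing is clear from here.
Architecture Session starts before Pricing Standup ends → Pricing Standup and Architecture Session overlap.
Budget Review starts after Pricing Standup ends; Pricing Standup is clear from here.
Budget Review starts after Architecture Session ends; Architecture Session is clear from here.
Planning Readout starts after Budget Review ends.

Architecture Meeting & Onboarding Huddle, Architecture Session & Pricing Standup, Budget Briefing & Pricing Standup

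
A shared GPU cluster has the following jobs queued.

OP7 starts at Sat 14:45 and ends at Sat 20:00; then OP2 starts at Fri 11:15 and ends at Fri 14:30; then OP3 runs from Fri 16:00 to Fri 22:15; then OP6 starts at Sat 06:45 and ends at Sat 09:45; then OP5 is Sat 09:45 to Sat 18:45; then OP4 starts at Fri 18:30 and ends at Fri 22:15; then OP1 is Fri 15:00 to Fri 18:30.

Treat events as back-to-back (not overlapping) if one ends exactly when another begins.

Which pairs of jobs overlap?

Sorted by start: OP2, OP1, OP3, OP4, OP6, OP5, OP7.
OP1 starts after OP2 ends — done with OP2.
OP3 starts before OP1 ends → OP1 and OP3 overlap.
OP4 starts exactly when OP1 ends (back-to-back, no overlap) — done with OP1.
OP4 starts before OP3 ends → OP3 and OP4 overlap.
OP6 starts after OP3 ends — done with OP3.
OP6 starts after OP4 ends — done with OP4.
OP5 starts exactly when OP6 ends (back-to-back, no overlap) — done with OP6.
OP7 starts before OP5 ends → OP5 and OP7 overlap.

OP1 & OP3, OP3 & OP4, OP5 & OP7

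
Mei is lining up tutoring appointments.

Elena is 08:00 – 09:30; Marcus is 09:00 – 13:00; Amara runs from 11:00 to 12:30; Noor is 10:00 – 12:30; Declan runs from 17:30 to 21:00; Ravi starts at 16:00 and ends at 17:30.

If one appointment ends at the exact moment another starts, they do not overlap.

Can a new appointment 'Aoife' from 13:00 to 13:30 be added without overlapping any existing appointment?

Elena: ends 09:30 at or before Aoife starts 13:00 → clear.
Marcus: ends 13:00 at or before Aoife starts 13:00 → clear.
Noor: ends 12:30 at or before Aoife starts 13:00 → clear.
Amara: ends 12:30 at or before Aoife starts 13:00 → clear.
Ravi: starts 16:00 at or after Aoife ends 13:30 → clear.
Declan: starts 17:30 at or after Aoife ends 13:30 → clear.

Yes — the slot is free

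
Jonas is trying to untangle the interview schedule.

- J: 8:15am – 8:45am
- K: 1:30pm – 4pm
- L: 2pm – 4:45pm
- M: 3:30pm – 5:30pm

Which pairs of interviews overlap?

K & L, K & M, L & M

Two intervals overlap when each starts before the other ends.
Sorted by start: J, K, L, M.
K starts after J ends — done with J.
L starts before K ends → K and L overlap.
M starts before K ends → K and M overlap.
M starts before L ends → L and M overlap.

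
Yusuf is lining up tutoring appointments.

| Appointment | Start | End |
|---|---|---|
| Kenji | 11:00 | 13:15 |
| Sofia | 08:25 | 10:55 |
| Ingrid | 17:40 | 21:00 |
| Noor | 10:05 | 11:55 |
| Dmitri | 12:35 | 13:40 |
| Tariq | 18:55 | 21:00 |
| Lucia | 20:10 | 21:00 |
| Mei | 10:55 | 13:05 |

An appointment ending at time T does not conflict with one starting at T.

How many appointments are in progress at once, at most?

Sweep the timeline, counting +1 at each start and −1 at each end (ends before starts at a tie):
08:25 start Sofia → 1
10:05 start Noor → 2
10:55 end Sofia → 1
10:55 start Mei → 2
11:00 start Kenji → 3
11:55 end Noor → 2
12:35 start Dmitri → 3
13:05 end Mei → 2
13:15 end Kenji → 1
13:40 end Dmitri → 0
17:40 start Ingrid → 1
18:55 start Tariq → 2
20:10 start Lucia → 3
21:00 end Ingrid → 2
21:00 end Lucia → 1
21:00 end Tariq → 0
Peak is 3, at 11:00 (Kenji, Mei, Noor).

3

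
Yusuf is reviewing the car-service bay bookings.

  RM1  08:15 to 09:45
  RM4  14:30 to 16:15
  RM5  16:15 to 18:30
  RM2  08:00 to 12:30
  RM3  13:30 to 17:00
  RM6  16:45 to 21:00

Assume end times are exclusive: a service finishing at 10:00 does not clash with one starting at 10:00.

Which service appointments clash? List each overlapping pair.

RM1 & RM2, RM3 & RM4, RM3 & RM5, RM3 & RM6, RM5 & RM6

Two intervals overlap when each starts before the other ends.
Sorted by start: RM2, RM1, RM3, RM4, RM5, RM6.
RM1 starts before RM2 ends → RM2 and RM1 overlap.
RM3 starts after RM2 ends — done with RM2.
RM3 starts after RM1 ends — done with RM1.
RM4 starts before RM3 ends → RM3 and RM4 overlap.
RM5 starts before RM3 ends → RM3 and RM5 overlap.
RM6 starts before RM3 ends → RM3 and RM6 overlap.
RM5 starts exactly when RM4 ends (back-to-back, no overlap) — done with RM4.
RM6 starts before RM5 ends → RM5 and RM6 overlap.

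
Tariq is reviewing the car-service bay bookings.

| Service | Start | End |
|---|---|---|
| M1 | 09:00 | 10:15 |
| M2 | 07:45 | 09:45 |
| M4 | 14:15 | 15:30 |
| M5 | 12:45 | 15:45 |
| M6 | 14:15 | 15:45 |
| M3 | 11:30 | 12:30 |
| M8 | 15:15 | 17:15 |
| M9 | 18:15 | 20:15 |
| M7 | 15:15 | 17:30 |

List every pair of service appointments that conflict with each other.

Sorted by start: M2, M1, M3, M5, M4, M6, M7, M8, M9.
M1 starts before M2 ends → M2 and M1 overlap.
M3 starts after M2 ends, so M2 has no further overlaps.
M3 starts after M1 ends, so M1 has no further overlaps.
M5 starts after M3 ends, so M3 has no further overlaps.
M4 starts before M5 ends → M5 and M4 overlap.
M6 starts before M5 ends → M5 and M6 overlap.
M7 starts before M5 ends → M5 and M7 overlap.
M8 starts before M5 ends → M5 and M8 overlap.
M9 starts after M5 ends.
M6 starts before M4 ends → M4 and M6 overlap.
M7 starts before M4 ends → M4 and M7 overlap.
M8 starts before M4 ends → M4 and M8 overlap.
M9 starts after M4 ends.
M7 starts before M6 ends → M6 and M7 overlap.
M8 starts before M6 ends → M6 and M8 overlap.
M9 starts after M6 ends.
M8 starts before M7 ends → M7 and M8 overlap.
M9 starts after M7 ends.
M9 starts after M8 ends.

M1 & M2, M4 & M5, M4 & M6, M4 & M7, M4 & M8, M5 & M6, M5 & M7, M5 & M8, M6 & M7, M6 & M8, M7 & M8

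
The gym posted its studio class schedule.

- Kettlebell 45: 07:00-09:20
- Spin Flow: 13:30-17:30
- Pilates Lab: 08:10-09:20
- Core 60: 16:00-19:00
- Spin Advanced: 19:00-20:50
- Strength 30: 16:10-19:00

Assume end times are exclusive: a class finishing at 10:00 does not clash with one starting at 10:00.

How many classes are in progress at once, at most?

3

Sort all start/end points and keep a running count:
07:00 start Kettlebell 45 → 1
08:10 start Pilates Lab → 2
09:20 end Kettlebell 45 → 1
09:20 end Pilates Lab → 0
13:30 start Spin Flow → 1
16:00 start Core 60 → 2
16:10 start Strength 30 → 3
17:30 end Spin Flow → 2
19:00 end Core 60 → 1
19:00 end Strength 30 → 0
19:00 start Spin Advanced → 1
20:50 end Spin Advanced → 0
Peak is 3, at 16:10 (Core 60, Spin Flow, Strength 30).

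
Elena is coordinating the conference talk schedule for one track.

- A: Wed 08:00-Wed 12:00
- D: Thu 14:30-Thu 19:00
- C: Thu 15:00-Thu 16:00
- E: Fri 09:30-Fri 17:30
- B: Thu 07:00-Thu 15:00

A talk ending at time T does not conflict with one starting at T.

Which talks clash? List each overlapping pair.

B & D, C & D

Sorted by start: A, B, D, C, E.
B starts after A ends; A is clear from here.
D starts before B ends → B and D overlap.
C starts exactly when B ends (back-to-back, no overlap); B is clear from here.
C starts before D ends → D and C overlap.
E starts after D ends.
E starts after C ends.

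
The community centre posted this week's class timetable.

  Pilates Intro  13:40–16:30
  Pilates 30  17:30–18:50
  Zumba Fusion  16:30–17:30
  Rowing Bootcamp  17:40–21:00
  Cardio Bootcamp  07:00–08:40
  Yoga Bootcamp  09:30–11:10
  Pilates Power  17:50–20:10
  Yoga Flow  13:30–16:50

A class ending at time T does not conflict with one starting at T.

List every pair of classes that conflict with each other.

Pilates 30 & Pilates Power, Pilates 30 & Rowing Bootcamp, Pilates Intro & Yoga Flow, Pilates Power & Rowing Bootcamp, Yoga Flow & Zumba Fusion

Check each pair: they overlap iff neither finishes before the other starts.
Sorted by start: Cardio Bootcamp, Yoga Bootcamp, Yoga Flow, Pilates Intro, Zumba Fusion, Pilates 30, Rowing Bootcamp, Pilates Power.
Yoga Bootcamp starts after Cardio Bootcamp ends, so nothing later overlaps Cardio Bootcamp either.
Yoga Flow starts after Yoga Bootcamp ends, so nothing later overlaps Yoga Bootcamp either.
Pilates Intro starts before Yoga Flow ends → Yoga Flow and Pilates Intro overlap.
Zumba Fusion starts before Yoga Flow ends → Yoga Flow and Zumba Fusion overlap.
Pilates 30 starts after Yoga Flow ends, so nothing later overlaps Yoga Flow either.
Zumba Fusion starts exactly when Pilates Intro ends (back-to-back, no overlap), so nothing later overlaps Pilates Intro either.
Pilates 30 starts exactly when Zumba Fusion ends (back-to-back, no overlap), so nothing later overlaps Zumba Fusion either.
Rowing Bootcamp starts before Pilates 30 ends → Pilates 30 and Rowing Bootcamp overlap.
Pilates Power starts before Pilates 30 ends → Pilates 30 and Pilates Power overlap.
Pilates Power starts before Rowing Bootcamp ends → Rowing Bootcamp and Pilates Power overlap.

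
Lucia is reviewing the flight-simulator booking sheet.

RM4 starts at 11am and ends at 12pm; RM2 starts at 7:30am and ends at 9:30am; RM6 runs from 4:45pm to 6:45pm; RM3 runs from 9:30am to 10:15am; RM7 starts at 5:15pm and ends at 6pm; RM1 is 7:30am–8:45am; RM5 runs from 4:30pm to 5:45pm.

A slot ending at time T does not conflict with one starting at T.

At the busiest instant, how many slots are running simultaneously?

3

Walk through starts and ends in time order (an end at T is processed before a start at T):
7:30am start RM1 → 1
7:30am start RM2 → 2
8:45am end RM1 → 1
9:30am end RM2 → 0
9:30am start RM3 → 1
10:15am end RM3 → 0
11am start RM4 → 1
12pm end RM4 → 0
4:30pm start RM5 → 1
4:45pm start RM6 → 2
5:15pm start RM7 → 3
5:45pm end RM5 → 2
6pm end RM7 → 1
6:45pm end RM6 → 0
Peak is 3, at 5:15pm (RM5, RM6, RM7).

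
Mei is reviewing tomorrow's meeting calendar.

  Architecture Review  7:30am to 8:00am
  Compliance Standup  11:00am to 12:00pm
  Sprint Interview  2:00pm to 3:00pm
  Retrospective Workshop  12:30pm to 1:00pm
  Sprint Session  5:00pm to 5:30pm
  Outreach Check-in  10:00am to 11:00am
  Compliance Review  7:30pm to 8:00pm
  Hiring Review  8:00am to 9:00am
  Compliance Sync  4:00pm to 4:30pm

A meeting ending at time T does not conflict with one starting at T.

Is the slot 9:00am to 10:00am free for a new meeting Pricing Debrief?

Yes — the slot is free

Architecture Review: ends 8:00am at or before Pricing Debrief starts 9:00am → clear.
Hiring Review: ends 9:00am at or before Pricing Debrief starts 9:00am → clear.
Outreach Check-in: starts 10:00am at or after Pricing Debrief ends 10:00am → clear.
Compliance Standup: starts 11:00am at or after Pricing Debrief ends 10:00am → clear.
Retrospective Workshop: starts 12:30pm at or after Pricing Debrief ends 10:00am → clear.
Sprint Interview: starts 2:00pm at or after Pricing Debrief ends 10:00am → clear.
Compliance Sync: starts 4:00pm at or after Pricing Debrief ends 10:00am → clear.
Sprint Session: starts 5:00pm at or after Pricing Debrief ends 10:00am → clear.
Compliance Review: starts 7:30pm at or after Pricing Debrief ends 10:00am → clear.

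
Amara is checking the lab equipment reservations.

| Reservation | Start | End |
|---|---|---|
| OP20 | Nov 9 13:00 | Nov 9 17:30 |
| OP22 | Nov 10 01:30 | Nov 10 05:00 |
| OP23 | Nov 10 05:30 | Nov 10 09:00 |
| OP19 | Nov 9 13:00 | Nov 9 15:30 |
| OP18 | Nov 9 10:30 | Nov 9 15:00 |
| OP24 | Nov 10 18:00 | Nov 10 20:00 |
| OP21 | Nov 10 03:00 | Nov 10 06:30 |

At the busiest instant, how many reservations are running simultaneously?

Sweep the timeline, counting +1 at each start and −1 at each end (ends before starts at a tie):
Nov 9 10:30 start OP18 → 1
Nov 9 13:00 start OP19 → 2
Nov 9 13:00 start OP20 → 3
Nov 9 15:00 end OP18 → 2
Nov 9 15:30 end OP19 → 1
Nov 9 17:30 end OP20 → 0
Nov 10 01:30 start OP22 → 1
Nov 10 03:00 start OP21 → 2
Nov 10 05:00 end OP22 → 1
Nov 10 05:30 start OP23 → 2
Nov 10 06:30 end OP21 → 1
Nov 10 09:00 end OP23 → 0
Nov 10 18:00 start OP24 → 1
Nov 10 20:00 end OP24 → 0
Peak is 3, at Nov 9 13:00 (OP18, OP19, OP20).

3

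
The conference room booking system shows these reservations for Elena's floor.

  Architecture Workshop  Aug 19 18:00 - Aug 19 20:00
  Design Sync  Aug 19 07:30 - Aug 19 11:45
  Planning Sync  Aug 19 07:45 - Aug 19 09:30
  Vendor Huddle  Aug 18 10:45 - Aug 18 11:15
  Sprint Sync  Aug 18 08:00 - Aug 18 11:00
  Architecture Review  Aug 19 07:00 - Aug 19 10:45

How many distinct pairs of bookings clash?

Sorted by start: Sprint Sync, Vendor Huddle, Architecture Review, Design Sync, Planning Sync, Architecture Workshop.
Vendor Huddle starts before Sprint Sync ends → Sprint Sync and Vendor Huddle overlap.
Architecture Review starts after Sprint Sync ends, so Sprint Sync has no further overlaps.
Architecture Review starts after Vendor Huddle ends, so Vendor Huddle has no further overlaps.
Design Sync starts before Architecture Review ends → Architecture Review and Design Sync overlap.
Planning Sync starts before Architecture Review ends → Architecture Review and Planning Sync overlap.
Architecture Workshop starts after Architecture Review ends.
Planning Sync starts before Design Sync ends → Design Sync and Planning Sync overlap.
Architecture Workshop starts after Design Sync ends.
Architecture Workshop starts after Planning Sync ends.
Overlapping pairs: Architecture Review & Design Sync, Architecture Review & Planning Sync, Design Sync & Planning Sync, Sprint Sync & Vendor Huddle — 4 in total.

4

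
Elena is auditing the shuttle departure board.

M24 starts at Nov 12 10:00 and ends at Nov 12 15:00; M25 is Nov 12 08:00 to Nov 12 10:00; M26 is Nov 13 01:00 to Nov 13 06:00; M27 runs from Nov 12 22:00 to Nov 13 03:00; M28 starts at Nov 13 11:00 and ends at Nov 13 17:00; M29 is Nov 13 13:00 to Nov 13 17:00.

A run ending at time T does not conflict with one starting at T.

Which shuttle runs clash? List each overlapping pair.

M26 & M27, M28 & M29

Sorted by start: M25, M24, M27, M26, M28, M29.
M24 starts exactly when M25 ends (back-to-back, no overlap), so nothing later overlaps M25 either.
M27 starts after M24 ends, so nothing later overlaps M24 either.
M26 starts before M27 ends → M27 and M26 overlap.
M28 starts after M27 ends, so nothing later overlaps M27 either.
M28 starts after M26 ends, so nothing later overlaps M26 either.
M29 starts before M28 ends → M28 and M29 overlap.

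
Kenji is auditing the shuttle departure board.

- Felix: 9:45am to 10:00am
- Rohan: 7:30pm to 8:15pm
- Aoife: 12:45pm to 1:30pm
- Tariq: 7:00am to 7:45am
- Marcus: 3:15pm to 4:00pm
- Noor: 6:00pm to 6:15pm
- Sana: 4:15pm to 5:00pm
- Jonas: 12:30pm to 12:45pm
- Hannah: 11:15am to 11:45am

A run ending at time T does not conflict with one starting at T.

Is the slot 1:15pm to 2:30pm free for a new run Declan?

Tariq: ends 7:45am at or before Declan starts 1:15pm → clear.
Felix: ends 10:00am at or before Declan starts 1:15pm → clear.
Hannah: ends 11:45am at or before Declan starts 1:15pm → clear.
Jonas: ends 12:45pm at or before Declan starts 1:15pm → clear.
Aoife: starts 12:45pm before Declan ends 2:30pm, and ends 1:30pm after Declan starts 1:15pm → overlap.
Marcus: starts 3:15pm at or after Declan ends 2:30pm → clear.
Sana: starts 4:15pm at or after Declan ends 2:30pm → clear.
Noor: starts 6:00pm at or after Declan ends 2:30pm → clear.
Rohan: starts 7:30pm at or after Declan ends 2:30pm → clear.
Declan overlaps Aoife.

No — it overlaps Aoife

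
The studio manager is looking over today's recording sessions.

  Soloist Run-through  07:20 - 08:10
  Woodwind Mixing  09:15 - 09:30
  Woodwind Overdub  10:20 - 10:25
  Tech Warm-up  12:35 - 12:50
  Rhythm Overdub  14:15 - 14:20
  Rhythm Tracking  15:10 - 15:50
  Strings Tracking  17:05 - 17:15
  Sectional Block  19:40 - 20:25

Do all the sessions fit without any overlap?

Yes

Sorted by start: Soloist Run-through, Woodwind Mixing, Woodwind Overdub, Tech Warm-up, Rhythm Overdub, Rhythm Tracking, Strings Tracking, Sectional Block.
Woodwind Mixing starts after Soloist Run-through ends, so Soloist Run-through has no further overlaps.
Woodwind Overdub starts after Woodwind Mixing ends, so Woodwind Mixing has no further overlaps.
Tech Warm-up starts after Woodwind Overdub ends, so Woodwind Overdub has no further overlaps.
Rhythm Overdub starts after Tech Warm-up ends, so Tech Warm-up has no further overlaps.
Rhythm Tracking starts after Rhythm Overdub ends, so Rhythm Overdub has no further overlaps.
Strings Tracking starts after Rhythm Tracking ends, so Rhythm Tracking has no further overlaps.
Sectional Block starts after Strings Tracking ends.
Every pair is clear; the schedule has no overlaps.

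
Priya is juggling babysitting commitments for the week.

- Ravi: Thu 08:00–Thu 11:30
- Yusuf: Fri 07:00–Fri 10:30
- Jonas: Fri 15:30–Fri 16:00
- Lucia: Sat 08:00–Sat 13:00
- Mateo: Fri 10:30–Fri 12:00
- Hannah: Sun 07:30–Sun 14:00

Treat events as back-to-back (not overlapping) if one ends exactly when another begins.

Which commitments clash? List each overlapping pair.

no overlapping pairs

Sorted by start: Ravi, Yusuf, Mateo, Jonas, Lucia, Hannah.
Yusuf starts after Ravi ends — done with Ravi.
Mateo starts exactly when Yusuf ends (back-to-back, no overlap) — done with Yusuf.
Jonas starts after Mateo ends — done with Mateo.
Lucia starts after Jonas ends — done with Jonas.
Hannah starts after Lucia ends.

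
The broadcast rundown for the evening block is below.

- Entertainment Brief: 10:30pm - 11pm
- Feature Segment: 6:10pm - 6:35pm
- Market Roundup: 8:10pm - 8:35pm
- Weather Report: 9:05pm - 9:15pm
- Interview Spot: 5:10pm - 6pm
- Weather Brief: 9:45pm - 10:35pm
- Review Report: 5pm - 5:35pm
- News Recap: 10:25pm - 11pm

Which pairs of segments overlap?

Entertainment Brief & News Recap, Entertainment Brief & Weather Brief, Interview Spot & Review Report, News Recap & Weather Brief

Two intervals overlap when each starts before the other ends.
Sorted by start: Review Report, Interview Spot, Feature Segment, Market Roundup, Weather Report, Weather Brief, News Recap, Entertainment Brief.
Interview Spot starts before Review Report ends → Review Report and Interview Spot overlap.
Feature Segment starts after Review Report ends, so nothing later overlaps Review Report either.
Feature Segment starts after Interview Spot ends, so nothing later overlaps Interview Spot either.
Market Roundup starts after Feature Segment ends, so nothing later overlaps Feature Segment either.
Weather Report starts after Market Roundup ends, so nothing later overlaps Market Roundup either.
Weather Brief starts after Weather Report ends, so nothing later overlaps Weather Report either.
News Recap starts before Weather Brief ends → Weather Brief and News Recap overlap.
Entertainment Brief starts before Weather Brief ends → Weather Brief and Entertainment Brief overlap.
Entertainment Brief starts before News Recap ends → News Recap and Entertainment Brief overlap.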